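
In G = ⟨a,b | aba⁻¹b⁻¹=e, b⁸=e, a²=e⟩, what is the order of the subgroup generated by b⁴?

|⟨b⁴⟩| equals the order of b⁴. Compute successive powers until reaching e:
  (b⁴)¹ = b⁴, (b⁴)² = e.
The smallest positive k with (b⁴)ᵏ = e is 2, so |⟨b⁴⟩| = 2.

Answer: 2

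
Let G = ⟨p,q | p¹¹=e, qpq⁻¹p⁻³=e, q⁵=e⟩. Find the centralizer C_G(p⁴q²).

⟨p⁴q²⟩ ⊆ C_G(p⁴q²) since powers of p⁴q² commute with p⁴q²; so |C_G(p⁴q²)| ≥ |⟨p⁴q²⟩| = 5.
By orbit–stabilizer, |C_G(p⁴q²)| = |G| / |conj. class of p⁴q²| = 55 / 11 = 5.
The 5 elements commuting with p⁴q² are {e, pq, p²q³, p⁴q², p⁷q⁴}.

Answer: {e, pq, p²q³, p⁴q², p⁷q⁴}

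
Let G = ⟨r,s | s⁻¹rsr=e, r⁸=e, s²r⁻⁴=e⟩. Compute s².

Compute successive powers of s, reducing at each step:
  s²: s · s = r⁴

Answer: r⁴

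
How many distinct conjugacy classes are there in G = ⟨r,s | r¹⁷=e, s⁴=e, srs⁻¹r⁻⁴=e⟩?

The conjugacy classes (representative and size) are:
  [e] (size 1), [r⁴] (size 4), [r²] (size 4), [r⁵] (size 4), [r¹¹] (size 4), [r⁷s] (size 17), [r³s²] (size 17), [r⁹s³] (size 17).
Class equation: 1 + 4 + 4 + 4 + 4 + 17 + 17 + 17 = 68 = |G|. So G has 8 conjugacy classes.

Answer: 8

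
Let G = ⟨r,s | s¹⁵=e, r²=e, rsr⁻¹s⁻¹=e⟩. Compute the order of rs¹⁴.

Compute successive powers until reaching e:
  (rs¹⁴)¹ = rs¹⁴, (rs¹⁴)² = s¹³, (rs¹⁴)³ = rs¹², (rs¹⁴)⁴ = s¹¹, (rs¹⁴)⁵ = rs¹⁰, (rs¹⁴)⁶ = s⁹, (rs¹⁴)⁷ = rs⁸, (rs¹⁴)⁸ = s⁷, (rs¹⁴)⁹ = rs⁶, (rs¹⁴)¹⁰ = s⁵, (rs¹⁴)¹¹ = rs⁴, (rs¹⁴)¹² = s³, (rs¹⁴)¹³ = rs², (rs¹⁴)¹⁴ = s, (rs¹⁴)¹⁵ = r, (rs¹⁴)¹⁶ = s¹⁴, (rs¹⁴)¹⁷ = rs¹³, (rs¹⁴)¹⁸ = s¹², (rs¹⁴)¹⁹ = rs¹¹, (rs¹⁴)²⁰ = s¹⁰, (rs¹⁴)²¹ = rs⁹, (rs¹⁴)²² = s⁸, (rs¹⁴)²³ = rs⁷, (rs¹⁴)²⁴ = s⁶, (rs¹⁴)²⁵ = rs⁵, (rs¹⁴)²⁶ = s⁴, (rs¹⁴)²⁷ = rs³, (rs¹⁴)²⁸ = s², (rs¹⁴)²⁹ = rs, (rs¹⁴)³⁰ = e.
The smallest positive k with (rs¹⁴)ᵏ = e is 30.

Answer: 30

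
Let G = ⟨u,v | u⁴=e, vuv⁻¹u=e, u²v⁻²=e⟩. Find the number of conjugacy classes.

The conjugacy classes (representative and size) are:
  [e] (size 1), [u³] (size 2), [u²] (size 1), [v⁻¹] (size 2), [uv] (size 2).
Class equation: 1 + 2 + 1 + 2 + 2 = 8 = |G|. So G has 5 conjugacy classes.

Answer: 5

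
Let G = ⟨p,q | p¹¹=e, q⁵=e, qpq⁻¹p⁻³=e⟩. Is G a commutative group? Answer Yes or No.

p·q = pq but q·p = p³q, so p·q ≠ q·p and G is not abelian.

Answer: No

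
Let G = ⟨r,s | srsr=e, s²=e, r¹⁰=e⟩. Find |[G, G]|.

G' = [G, G] is generated by all commutators. The generator-pair commutators are: [r, s] = r².
The subgroup they normally generate is {e, r², r⁴, r⁶, r⁸}, of order 5.
Check: |G/G'| = 20/5 = 4 is the order of the abelianisation.

Answer: 5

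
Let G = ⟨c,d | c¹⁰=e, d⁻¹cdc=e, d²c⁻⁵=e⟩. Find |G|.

Enumerate words in the generators, reducing via the relations: the distinct elements are
  {c, d, e, cd, c², c³, c⁴, c⁵, c⁶, c⁷, c⁸, c⁹, c²d, c³d, c⁴d, d⁻¹, cd⁻¹, c²d⁻¹, c³d⁻¹, c⁴d⁻¹}.
No further products give new elements, so |G| = 20.

Answer: 20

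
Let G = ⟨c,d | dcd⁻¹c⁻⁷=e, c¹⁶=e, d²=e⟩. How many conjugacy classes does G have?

The conjugacy classes (representative and size) are:
  [e] (size 1), [c] (size 2), [c¹⁴] (size 2), [c³] (size 2), [c⁴] (size 2), [c¹⁰] (size 2), [c⁸] (size 1), [c⁹] (size 2), [c¹¹] (size 2), [c¹⁰d] (size 8), [cd] (size 8).
Class equation: 1 + 2 + 2 + 2 + 2 + 2 + 1 + 2 + 2 + 8 + 8 = 32 = |G|. So G has 11 conjugacy classes.

Answer: 11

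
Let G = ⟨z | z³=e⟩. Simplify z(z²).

Compute z · (z²) by multiplying left to right and reducing via the relations at each step:
  z · z² = e

Answer: e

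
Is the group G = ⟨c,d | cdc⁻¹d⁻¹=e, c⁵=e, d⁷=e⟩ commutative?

Each pair of generators commutes: c·d = cd = d·c. Since the generators pairwise commute, every element of G commutes with every other, so G is abelian.

Answer: Yes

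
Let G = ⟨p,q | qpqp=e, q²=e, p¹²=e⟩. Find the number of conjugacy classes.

The conjugacy classes (representative and size) are:
  [e] (size 1), [p¹¹] (size 2), [p²] (size 2), [p⁹] (size 2), [p⁴] (size 2), [p⁵] (size 2), [p⁶] (size 1), [q] (size 6), [pq] (size 6).
Class equation: 1 + 2 + 2 + 2 + 2 + 2 + 1 + 6 + 6 = 24 = |G|. So G has 9 conjugacy classes.

Answer: 9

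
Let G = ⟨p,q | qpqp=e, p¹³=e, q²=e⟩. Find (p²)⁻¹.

The order of (p²) is 13 (smallest k with (p²)ᵏ = e), so (p²)⁻¹ = (p²)¹² = p¹¹.
Check: (p²) · (p¹¹) → (p²) · p¹¹ = e, giving e as required.

Answer: p¹¹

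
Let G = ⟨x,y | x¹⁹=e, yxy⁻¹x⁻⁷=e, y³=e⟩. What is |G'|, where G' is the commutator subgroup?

G' = [G, G] is generated by all commutators. The generator-pair commutators are: [x, y] = x¹³.
The subgroup they normally generate is {e, x, x², x³, x⁴, x⁵, x⁶, x⁷, x⁸, x⁹, x¹⁰, x¹¹, x¹², x¹³, x¹⁴, x¹⁵, x¹⁶, x¹⁷, x¹⁸}, of order 19.
Check: |G/G'| = 57/19 = 3 is the order of the abelianisation.

Answer: 19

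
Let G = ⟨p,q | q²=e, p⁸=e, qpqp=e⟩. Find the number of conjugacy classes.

The conjugacy classes (representative and size) are:
  [e] (size 1), [p] (size 2), [p⁶] (size 2), [p³] (size 2), [p⁴] (size 1), [q] (size 4), [p⁵q] (size 4).
Class equation: 1 + 2 + 2 + 2 + 1 + 4 + 4 = 16 = |G|. So G has 7 conjugacy classes.

Answer: 7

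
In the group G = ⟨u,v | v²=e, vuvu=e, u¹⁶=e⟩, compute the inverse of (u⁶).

The order of (u⁶) is 8 (smallest k with (u⁶)ᵏ = e), so (u⁶)⁻¹ = (u⁶)⁷ = u¹⁰.
Check: (u⁶) · (u¹⁰) → (u⁶) · u¹⁰ = e, giving e as required.

Answer: u¹⁰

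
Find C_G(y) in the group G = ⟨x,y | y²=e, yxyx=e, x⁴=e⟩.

⟨y⟩ ⊆ C_G(y) since powers of y commute with y; so |C_G(y)| ≥ |⟨y⟩| = 2.
By orbit–stabilizer, |C_G(y)| = |G| / |conj. class of y| = 8 / 2 = 4.
The 4 elements commuting with y are {e, x², y, x²y}.

Answer: {e, x², y, x²y}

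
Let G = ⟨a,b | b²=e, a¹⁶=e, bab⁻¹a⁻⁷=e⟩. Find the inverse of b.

The order of b is 2 (smallest k with bᵏ = e), so b⁻¹ = b¹ = b.
Check: b · b → b · b = e, giving e as required.

Answer: b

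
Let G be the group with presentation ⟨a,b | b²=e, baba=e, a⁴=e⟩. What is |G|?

Enumerate words in the generators, reducing via the relations: the distinct elements are
  {a, b, e, ab, a², a³, a²b, a³b}.
No further products give new elements, so |G| = 8.

Answer: 8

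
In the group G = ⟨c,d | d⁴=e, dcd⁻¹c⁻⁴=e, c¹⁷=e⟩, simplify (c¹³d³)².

Compute successive powers of (c¹³d³), reducing at each step:
  (c¹³d³)²: (c¹³d³) · c¹³ = c¹²d³;   (c¹²d³) · d³ = c¹²d²

Answer: c¹²d²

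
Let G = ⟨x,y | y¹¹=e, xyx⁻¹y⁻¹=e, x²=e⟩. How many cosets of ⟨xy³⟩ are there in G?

First find ord(xy³) by computing successive powers:
  (xy³)¹ = xy³, (xy³)² = y⁶, (xy³)³ = xy⁹, (xy³)⁴ = y, (xy³)⁵ = xy⁴, (xy³)⁶ = y⁷, (xy³)⁷ = xy¹⁰, (xy³)⁸ = y², (xy³)⁹ = xy⁵, (xy³)¹⁰ = y⁸, (xy³)¹¹ = x, (xy³)¹² = y³, (xy³)¹³ = xy⁶, (xy³)¹⁴ = y⁹, (xy³)¹⁵ = xy, (xy³)¹⁶ = y⁴, (xy³)¹⁷ = xy⁷, (xy³)¹⁸ = y¹⁰, (xy³)¹⁹ = xy², (xy³)²⁰ = y⁵, (xy³)²¹ = xy⁸, (xy³)²² = e.
So |⟨xy³⟩| = ord(xy³) = 22. With |G| = 22, by Lagrange [G : ⟨xy³⟩] = 22/22 = 1.

Answer: 1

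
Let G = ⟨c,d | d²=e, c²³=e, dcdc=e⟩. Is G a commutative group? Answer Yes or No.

c·d = cd but d·c = c²²d, so c·d ≠ d·c and G is not abelian.

Answer: No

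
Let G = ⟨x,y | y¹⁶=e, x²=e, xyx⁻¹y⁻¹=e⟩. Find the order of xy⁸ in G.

Compute successive powers until reaching e:
  (xy⁸)¹ = xy⁸, (xy⁸)² = e.
The smallest positive k with (xy⁸)ᵏ = e is 2.

Answer: 2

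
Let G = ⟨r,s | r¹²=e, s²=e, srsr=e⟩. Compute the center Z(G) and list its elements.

An element z ∈ Z(G) iff z commutes with every generator.
For example r⁶ is central: (r⁶)·r = r⁷ = r·(r⁶); (r⁶)·s = r⁶s = s·(r⁶).
Whereas r ∉ Z(G) since r·s = rs ≠ r¹¹s = s·r.
Checking each of the 24 elements this way gives Z(G) = {e, r⁶}, of order 2.

Answer: {e, r⁶}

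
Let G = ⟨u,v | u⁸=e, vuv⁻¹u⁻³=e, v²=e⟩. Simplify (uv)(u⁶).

Compute (uv) · (u⁶) by multiplying left to right and reducing via the relations at each step:
  (uv) · u⁶ = u³v

Answer: u³v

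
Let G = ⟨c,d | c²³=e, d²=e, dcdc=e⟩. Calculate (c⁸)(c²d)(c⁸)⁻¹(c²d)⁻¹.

[(c⁸), (c²d)] = (c⁸)·(c²d)·(c⁸)⁻¹·(c²d)⁻¹.
  (c⁸) · (c²d) = c¹⁰d
  (c¹⁰d) · (c¹⁵) = c¹⁸d
  (c¹⁸d) · (c²d) = c¹⁶

Answer: c¹⁶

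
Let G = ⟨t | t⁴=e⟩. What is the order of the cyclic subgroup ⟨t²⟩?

|⟨t²⟩| equals the order of t². Compute successive powers until reaching e:
  (t²)¹ = t², (t²)² = e.
The smallest positive k with (t²)ᵏ = e is 2, so |⟨t²⟩| = 2.

Answer: 2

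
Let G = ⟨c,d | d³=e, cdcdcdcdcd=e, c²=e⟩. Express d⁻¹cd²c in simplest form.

Multiply left to right, reducing at each step:
  (d²) · c = d²c
  (d²c) · d² = d²cd²
  (d²cd²) · c = d²cd²c

Answer: d²cd²c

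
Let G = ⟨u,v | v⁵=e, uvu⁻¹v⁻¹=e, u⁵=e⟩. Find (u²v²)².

Compute successive powers of (u²v²), reducing at each step:
  (u²v²)²: (u²v²) · u² = u⁴v²;   (u⁴v²) · v² = u⁴v⁴

Answer: u⁴v⁴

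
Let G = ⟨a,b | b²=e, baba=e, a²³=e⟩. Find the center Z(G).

An element z ∈ Z(G) iff z commutes with every generator.
For example e is central: e·a = a = a·e; e·b = b = b·e.
Whereas a ∉ Z(G) since a·b = ab ≠ a²²b = b·a.
Checking each of the 46 elements this way gives Z(G) = {e}, of order 1.

Answer: {e}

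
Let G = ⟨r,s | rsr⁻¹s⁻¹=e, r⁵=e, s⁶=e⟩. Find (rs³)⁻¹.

The order of (rs³) is 10 (smallest k with (rs³)ᵏ = e), so (rs³)⁻¹ = (rs³)⁹ = r⁴s³.
Check: (rs³) · (r⁴s³) → (rs³) · r⁴ = s³;   (s³) · s³ = e, giving e as required.

Answer: r⁴s³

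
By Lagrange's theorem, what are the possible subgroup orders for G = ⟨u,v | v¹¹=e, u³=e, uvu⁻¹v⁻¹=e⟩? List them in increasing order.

|G| = 33 = 3 · 11. By Lagrange's theorem the order of any subgroup divides 33; the divisors of 33 are 1, 3, 11, 33.

Answer: 1, 3, 11, 33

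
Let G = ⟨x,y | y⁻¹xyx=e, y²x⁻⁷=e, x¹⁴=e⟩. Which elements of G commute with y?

⟨y⟩ ⊆ C_G(y) since powers of y commute with y; so |C_G(y)| ≥ |⟨y⟩| = 4.
By orbit–stabilizer, |C_G(y)| = |G| / |conj. class of y| = 28 / 7 = 4.
The 4 elements commuting with y are {e, x⁷, y, y⁻¹}.

Answer: {e, x⁷, y, y⁻¹}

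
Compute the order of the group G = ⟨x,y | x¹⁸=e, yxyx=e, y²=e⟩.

Enumerate words in the generators, reducing via the relations: the distinct elements are
  {e, x, y, xy, x², x³, x⁴, x⁵, x⁶, x⁷, x⁸, x⁹, x²y, x³y, x¹², x¹³, x¹¹, x¹⁰, x¹⁴, x¹⁵, x¹⁶, x¹⁷, x⁴y, x⁵y, x⁶y, x⁷y, x⁸y, x⁹y, x¹²y, x¹³y, x¹¹y, x¹⁰y, x¹⁴y, x¹⁵y, x¹⁶y, x¹⁷y}.
No further products give new elements, so |G| = 36.

Answer: 36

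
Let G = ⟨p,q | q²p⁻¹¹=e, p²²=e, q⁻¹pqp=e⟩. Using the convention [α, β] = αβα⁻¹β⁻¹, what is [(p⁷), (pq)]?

[(p⁷), (pq)] = (p⁷)·(pq)·(p⁷)⁻¹·(pq)⁻¹.
  (p⁷) · (pq) = p⁸q
  (p⁸q) · (p¹⁵) = p⁴q⁻¹
  (p⁴q⁻¹) · (pq⁻¹) = p¹⁴

Answer: p¹⁴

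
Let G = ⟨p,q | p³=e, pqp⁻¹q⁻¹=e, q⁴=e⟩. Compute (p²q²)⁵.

Compute successive powers of (p²q²), reducing at each step:
  (p²q²)²: (p²q²) · p² = pq²;   (pq²) · q² = p
  (p²q²)³: p · p² = e;   e · q² = q²
  (p²q²)⁴: (q²) · p² = p²q²;   (p²q²) · q² = p²
  (p²q²)⁵: (p²) · p² = p;   p · q² = pq²

Answer: pq²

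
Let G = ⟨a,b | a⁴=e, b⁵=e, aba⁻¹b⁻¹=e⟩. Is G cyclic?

|G| = 20. The element ab has order 20 (its powers give 20 distinct elements), so ⟨ab⟩ = G and G is cyclic.

Answer: Yes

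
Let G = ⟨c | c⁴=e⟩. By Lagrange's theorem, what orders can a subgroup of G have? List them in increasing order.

|G| = 4 = 2². By Lagrange's theorem the order of any subgroup divides 4; the divisors of 4 are 1, 2, 4.

Answer: 1, 2, 4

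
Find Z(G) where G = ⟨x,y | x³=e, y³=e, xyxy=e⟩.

An element z ∈ Z(G) iff z commutes with every generator.
For example e is central: e·x = x = x·e; e·y = y = y·e.
Whereas x ∉ Z(G) since x·y = xy ≠ x²y² = y·x.
Checking each of the 12 elements this way gives Z(G) = {e}, of order 1.

Answer: {e}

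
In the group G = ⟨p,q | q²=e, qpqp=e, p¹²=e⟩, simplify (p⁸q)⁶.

Compute successive powers of (p⁸q), reducing at each step:
  (p⁸q)²: (p⁸q) · p⁸ = q;   q · q = e
  (p⁸q)³: e · p⁸ = p⁸;   (p⁸) · q = p⁸q
  (p⁸q)⁴: (p⁸q) · p⁸ = q;   q · q = e
  (p⁸q)⁵: e · p⁸ = p⁸;   (p⁸) · q = p⁸q
  (p⁸q)⁶: (p⁸q) · p⁸ = q;   q · q = e

Answer: e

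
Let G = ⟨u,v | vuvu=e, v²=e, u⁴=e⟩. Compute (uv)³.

Compute successive powers of (uv), reducing at each step:
  (uv)²: (uv) · u = v;   v · v = e
  (uv)³: e · u = u;   u · v = uv

Answer: uv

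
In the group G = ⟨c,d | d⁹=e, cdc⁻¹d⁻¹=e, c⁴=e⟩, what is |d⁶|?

Compute successive powers until reaching e:
  (d⁶)¹ = d⁶, (d⁶)² = d³, (d⁶)³ = e.
The smallest positive k with (d⁶)ᵏ = e is 3.

Answer: 3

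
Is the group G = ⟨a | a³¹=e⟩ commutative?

G has a single generator, so G is cyclic and hence abelian.

Answer: Yes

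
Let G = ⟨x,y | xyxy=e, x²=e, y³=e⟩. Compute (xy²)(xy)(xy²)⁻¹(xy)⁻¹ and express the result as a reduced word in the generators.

[(xy²), (xy)] = (xy²)·(xy)·(xy²)⁻¹·(xy)⁻¹.
  (xy²) · (xy) = y²
  (y²) · (xy²) = x
  x · (xy) = y

Answer: y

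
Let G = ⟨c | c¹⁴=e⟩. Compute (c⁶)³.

Compute successive powers of (c⁶), reducing at each step:
  (c⁶)²: (c⁶) · c⁶ = c¹²
  (c⁶)³: (c¹²) · c⁶ = c⁴

Answer: c⁴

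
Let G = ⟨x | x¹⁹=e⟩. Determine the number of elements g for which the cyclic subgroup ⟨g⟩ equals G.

G is cyclic of order 19. An element generates G iff its order is 19, and a cyclic group of order 19 has exactly φ(19) = 18 such elements.

Answer: 18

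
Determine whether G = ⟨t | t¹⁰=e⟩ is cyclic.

|G| = 10. The element t has order 10 (its powers give 10 distinct elements), so ⟨t⟩ = G and G is cyclic.

Answer: Yes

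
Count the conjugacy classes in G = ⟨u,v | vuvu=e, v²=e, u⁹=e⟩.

The conjugacy classes (representative and size) are:
  [e] (size 1), [u⁸] (size 2), [u⁷] (size 2), [u⁶] (size 2), [u⁵] (size 2), [u⁴v] (size 9).
Class equation: 1 + 2 + 2 + 2 + 2 + 9 = 18 = |G|. So G has 6 conjugacy classes.

Answer: 6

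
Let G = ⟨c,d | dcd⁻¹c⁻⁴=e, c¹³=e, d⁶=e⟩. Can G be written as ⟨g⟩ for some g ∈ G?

Every cyclic group is abelian. But c·d = cd while d·c = c⁴d, so c·d ≠ d·c and G is not abelian. Hence G is not cyclic.

Answer: No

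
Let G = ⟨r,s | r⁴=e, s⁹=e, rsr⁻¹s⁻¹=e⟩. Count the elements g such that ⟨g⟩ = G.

G is cyclic of order 36. An element generates G iff its order is 36, and a cyclic group of order 36 has exactly φ(36) = 12 such elements.

Answer: 12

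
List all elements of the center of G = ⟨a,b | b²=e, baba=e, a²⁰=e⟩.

An element z ∈ Z(G) iff z commutes with every generator.
For example a¹⁰ is central: (a¹⁰)·a = a¹¹ = a·(a¹⁰); (a¹⁰)·b = a¹⁰b = b·(a¹⁰).
Whereas a ∉ Z(G) since a·b = ab ≠ a¹⁹b = b·a.
Checking each of the 40 elements this way gives Z(G) = {e, a¹⁰}, of order 2.

Answer: {e, a¹⁰}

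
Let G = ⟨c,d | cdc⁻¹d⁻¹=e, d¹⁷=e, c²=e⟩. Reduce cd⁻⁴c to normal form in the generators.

Multiply left to right, reducing at each step:
  c · d⁻⁴ = cd¹³
  (cd¹³) · c = d¹³

Answer: d¹³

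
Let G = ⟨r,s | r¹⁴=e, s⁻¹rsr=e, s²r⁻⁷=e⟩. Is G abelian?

r·s = rs but s·r = r⁶s⁻¹, so r·s ≠ s·r and G is not abelian.

Answer: No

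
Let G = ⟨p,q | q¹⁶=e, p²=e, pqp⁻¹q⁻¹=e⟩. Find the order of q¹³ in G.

Compute successive powers until reaching e:
  (q¹³)¹ = q¹³, (q¹³)² = q¹⁰, (q¹³)³ = q⁷, (q¹³)⁴ = q⁴, (q¹³)⁵ = q, (q¹³)⁶ = q¹⁴, (q¹³)⁷ = q¹¹, (q¹³)⁸ = q⁸, (q¹³)⁹ = q⁵, (q¹³)¹⁰ = q², (q¹³)¹¹ = q¹⁵, (q¹³)¹² = q¹², (q¹³)¹³ = q⁹, (q¹³)¹⁴ = q⁶, (q¹³)¹⁵ = q³, (q¹³)¹⁶ = e.
The smallest positive k with (q¹³)ᵏ = e is 16.

Answer: 16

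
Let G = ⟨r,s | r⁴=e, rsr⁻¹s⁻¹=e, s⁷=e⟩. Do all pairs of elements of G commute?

Each pair of generators commutes: r·s = rs = s·r. Since the generators pairwise commute, every element of G commutes with every other, so G is abelian.

Answer: Yes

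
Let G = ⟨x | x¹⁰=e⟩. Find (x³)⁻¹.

The order of (x³) is 10 (smallest k with (x³)ᵏ = e), so (x³)⁻¹ = (x³)⁹ = x⁷.
Check: (x³) · (x⁷) → (x³) · x⁷ = e, giving e as required.

Answer: x⁷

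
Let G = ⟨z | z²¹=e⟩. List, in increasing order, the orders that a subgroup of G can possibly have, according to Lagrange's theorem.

|G| = 21 = 3 · 7. By Lagrange's theorem the order of any subgroup divides 21; the divisors of 21 are 1, 3, 7, 21.

Answer: 1, 3, 7, 21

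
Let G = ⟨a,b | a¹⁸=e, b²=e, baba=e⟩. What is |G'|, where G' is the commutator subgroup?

G' = [G, G] is generated by all commutators. The generator-pair commutators are: [a, b] = a².
The subgroup they normally generate is {e, a², a⁴, a⁶, a⁸, a¹⁰, a¹², a¹⁴, a¹⁶}, of order 9.
Check: |G/G'| = 36/9 = 4 is the order of the abelianisation.

Answer: 9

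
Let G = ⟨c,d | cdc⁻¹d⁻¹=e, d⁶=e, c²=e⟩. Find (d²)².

Compute successive powers of (d²), reducing at each step:
  (d²)²: (d²) · d² = d⁴

Answer: d⁴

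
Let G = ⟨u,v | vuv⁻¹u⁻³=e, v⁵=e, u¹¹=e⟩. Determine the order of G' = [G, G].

G' = [G, G] is generated by all commutators. The generator-pair commutators are: [u, v] = u⁹.
The subgroup they normally generate is {e, u, u², u³, u⁴, u⁵, u⁶, u⁷, u⁸, u⁹, u¹⁰}, of order 11.
Check: |G/G'| = 55/11 = 5 is the order of the abelianisation.

Answer: 11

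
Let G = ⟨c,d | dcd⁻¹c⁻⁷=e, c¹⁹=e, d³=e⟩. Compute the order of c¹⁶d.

Compute successive powers until reaching e:
  (c¹⁶d)¹ = c¹⁶d, (c¹⁶d)² = c¹⁴d², (c¹⁶d)³ = e.
The smallest positive k with (c¹⁶d)ᵏ = e is 3.

Answer: 3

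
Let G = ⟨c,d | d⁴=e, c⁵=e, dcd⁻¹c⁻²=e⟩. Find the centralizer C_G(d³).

⟨d³⟩ ⊆ C_G(d³) since powers of d³ commute with d³; so |C_G(d³)| ≥ |⟨d³⟩| = 4.
By orbit–stabilizer, |C_G(d³)| = |G| / |conj. class of d³| = 20 / 5 = 4.
The 4 elements commuting with d³ are {e, d, d², d³}.

Answer: {e, d, d², d³}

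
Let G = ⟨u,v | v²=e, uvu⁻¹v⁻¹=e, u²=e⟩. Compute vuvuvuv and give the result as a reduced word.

Multiply left to right, reducing at each step:
  v · u = uv
  (uv) · v = u
  u · u = e
  e · v = v
  v · u = uv
  (uv) · v = u

Answer: u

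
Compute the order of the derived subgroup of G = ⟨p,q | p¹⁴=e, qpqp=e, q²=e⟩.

G' = [G, G] is generated by all commutators. The generator-pair commutators are: [p, q] = p².
The subgroup they normally generate is {e, p², p⁴, p⁶, p⁸, p¹⁰, p¹²}, of order 7.
Check: |G/G'| = 28/7 = 4 is the order of the abelianisation.

Answer: 7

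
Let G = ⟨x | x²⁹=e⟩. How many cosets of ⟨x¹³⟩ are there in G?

First find ord(x¹³) by computing successive powers:
  (x¹³)¹ = x¹³, (x¹³)² = x²⁶, (x¹³)³ = x¹⁰, (x¹³)⁴ = x²³, (x¹³)⁵ = x⁷, (x¹³)⁶ = x²⁰, (x¹³)⁷ = x⁴, (x¹³)⁸ = x¹⁷, (x¹³)⁹ = x, (x¹³)¹⁰ = x¹⁴, (x¹³)¹¹ = x²⁷, (x¹³)¹² = x¹¹, (x¹³)¹³ = x²⁴, (x¹³)¹⁴ = x⁸, (x¹³)¹⁵ = x²¹, (x¹³)¹⁶ = x⁵, (x¹³)¹⁷ = x¹⁸, (x¹³)¹⁸ = x², (x¹³)¹⁹ = x¹⁵, (x¹³)²⁰ = x²⁸, (x¹³)²¹ = x¹², (x¹³)²² = x²⁵, (x¹³)²³ = x⁹, (x¹³)²⁴ = x²², (x¹³)²⁵ = x⁶, (x¹³)²⁶ = x¹⁹, (x¹³)²⁷ = x³, (x¹³)²⁸ = x¹⁶, (x¹³)²⁹ = e.
So |⟨x¹³⟩| = ord(x¹³) = 29. With |G| = 29, by Lagrange [G : ⟨x¹³⟩] = 29/29 = 1.

Answer: 1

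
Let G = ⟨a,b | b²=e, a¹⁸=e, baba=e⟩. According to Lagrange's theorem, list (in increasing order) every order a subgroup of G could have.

|G| = 36 = 2² · 3². By Lagrange's theorem the order of any subgroup divides 36; the divisors of 36 are 1, 2, 3, 4, 6, 9, 12, 18, 36.

Answer: 1, 2, 3, 4, 6, 9, 12, 18, 36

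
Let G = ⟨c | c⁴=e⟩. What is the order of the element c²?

Compute successive powers until reaching e:
  (c²)¹ = c², (c²)² = e.
The smallest positive k with (c²)ᵏ = e is 2.

Answer: 2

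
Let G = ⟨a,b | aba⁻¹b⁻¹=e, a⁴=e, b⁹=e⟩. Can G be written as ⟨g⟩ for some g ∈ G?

|G| = 36. The element ab has order 36 (its powers give 36 distinct elements), so ⟨ab⟩ = G and G is cyclic.

Answer: Yes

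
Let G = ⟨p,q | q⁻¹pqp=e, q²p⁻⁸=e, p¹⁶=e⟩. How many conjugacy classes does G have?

The conjugacy classes (representative and size) are:
  [e] (size 1), [p] (size 2), [p¹⁴] (size 2), [p³] (size 2), [p¹²] (size 2), [p⁵] (size 2), [p¹⁰] (size 2), [p⁷] (size 2), [p⁸] (size 1), [p⁶q] (size 8), [p³q⁻¹] (size 8).
Class equation: 1 + 2 + 2 + 2 + 2 + 2 + 2 + 2 + 1 + 8 + 8 = 32 = |G|. So G has 11 conjugacy classes.

Answer: 11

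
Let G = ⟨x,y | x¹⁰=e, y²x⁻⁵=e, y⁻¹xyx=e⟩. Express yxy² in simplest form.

Multiply left to right, reducing at each step:
  y · x = x⁴y⁻¹
  (x⁴y⁻¹) · y² = x⁴y

Answer: x⁴y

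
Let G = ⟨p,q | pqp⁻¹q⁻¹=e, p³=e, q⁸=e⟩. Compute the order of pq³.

Compute successive powers until reaching e:
  (pq³)¹ = pq³, (pq³)² = p²q⁶, (pq³)³ = q, (pq³)⁴ = pq⁴, (pq³)⁵ = p²q⁷, (pq³)⁶ = q², (pq³)⁷ = pq⁵, (pq³)⁸ = p², (pq³)⁹ = q³, (pq³)¹⁰ = pq⁶, (pq³)¹¹ = p²q, (pq³)¹² = q⁴, (pq³)¹³ = pq⁷, (pq³)¹⁴ = p²q², (pq³)¹⁵ = q⁵, (pq³)¹⁶ = p, (pq³)¹⁷ = p²q³, (pq³)¹⁸ = q⁶, (pq³)¹⁹ = pq, (pq³)²⁰ = p²q⁴, (pq³)²¹ = q⁷, (pq³)²² = pq², (pq³)²³ = p²q⁵, (pq³)²⁴ = e.
The smallest positive k with (pq³)ᵏ = e is 24.

Answer: 24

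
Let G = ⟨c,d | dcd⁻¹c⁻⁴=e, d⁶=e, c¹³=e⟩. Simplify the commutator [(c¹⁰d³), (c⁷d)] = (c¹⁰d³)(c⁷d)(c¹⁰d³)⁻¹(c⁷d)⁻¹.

[(c¹⁰d³), (c⁷d)] = (c¹⁰d³)·(c⁷d)·(c¹⁰d³)⁻¹·(c⁷d)⁻¹.
  (c¹⁰d³) · (c⁷d) = c³d⁴
  (c³d⁴) · (c¹⁰d³) = c²d
  (c²d) · (c⁸d⁵) = c⁸

Answer: c⁸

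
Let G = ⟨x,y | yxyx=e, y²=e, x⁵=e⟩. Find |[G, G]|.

G' = [G, G] is generated by all commutators. The generator-pair commutators are: [x, y] = x².
The subgroup they normally generate is {e, x, x², x³, x⁴}, of order 5.
Check: |G/G'| = 10/5 = 2 is the order of the abelianisation.

Answer: 5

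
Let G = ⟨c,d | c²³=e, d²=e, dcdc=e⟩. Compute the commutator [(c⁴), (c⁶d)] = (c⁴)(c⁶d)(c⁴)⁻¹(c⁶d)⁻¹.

[(c⁴), (c⁶d)] = (c⁴)·(c⁶d)·(c⁴)⁻¹·(c⁶d)⁻¹.
  (c⁴) · (c⁶d) = c¹⁰d
  (c¹⁰d) · (c¹⁹) = c¹⁴d
  (c¹⁴d) · (c⁶d) = c⁸

Answer: c⁸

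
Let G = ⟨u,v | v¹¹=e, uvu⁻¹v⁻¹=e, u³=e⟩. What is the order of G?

Enumerate words in the generators, reducing via the relations: the distinct elements are
  {e, u, v, uv, u², v², v³, v⁴, v⁵, v⁶, v⁷, v⁸, v⁹, uv², uv³, uv⁴, uv⁵, uv⁶, uv⁷, uv⁸, uv⁹, u²v, v¹⁰, uv¹⁰, u²v², u²v³, u²v⁴, u²v⁵, u²v⁶, u²v⁷, u²v⁸, u²v⁹, u²v¹⁰}.
No further products give new elements, so |G| = 33.

Answer: 33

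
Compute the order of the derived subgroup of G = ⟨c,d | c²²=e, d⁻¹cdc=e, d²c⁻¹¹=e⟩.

G' = [G, G] is generated by all commutators. The generator-pair commutators are: [c, d] = c².
The subgroup they normally generate is {e, c², c⁴, c⁶, c⁸, c¹⁰, c¹², c¹⁴, c¹⁶, c¹⁸, c²⁰}, of order 11.
Check: |G/G'| = 44/11 = 4 is the order of the abelianisation.

Answer: 11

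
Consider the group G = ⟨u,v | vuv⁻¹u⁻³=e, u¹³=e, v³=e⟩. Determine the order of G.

Enumerate words in the generators, reducing via the relations: the distinct elements are
  {e, u, v, uv, u², u³, u⁴, u⁵, u⁶, u⁷, u⁸, u⁹, v², uv², u²v, u³v, u¹², u¹¹, u¹⁰, u⁴v, u⁵v, u⁶v, u⁷v, u⁸v, u⁹v, u²v², u³v², u¹²v, u¹¹v, u¹⁰v, u⁴v², u⁵v², u⁶v², u⁷v², u⁸v², u⁹v², u¹²v², u¹¹v², u¹⁰v²}.
No further products give new elements, so |G| = 39.

Answer: 39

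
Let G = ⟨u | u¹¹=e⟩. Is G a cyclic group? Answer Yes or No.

|G| = 11. The element u has order 11 (its powers give 11 distinct elements), so ⟨u⟩ = G and G is cyclic.

Answer: Yes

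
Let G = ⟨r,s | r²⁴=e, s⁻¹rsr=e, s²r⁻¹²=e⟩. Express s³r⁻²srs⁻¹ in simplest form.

Multiply left to right, reducing at each step:
  (s⁻¹) · r⁻² = r²s⁻¹
  (r²s⁻¹) · s = r²
  (r²) · r = r³
  (r³) · s⁻¹ = r³s⁻¹

Answer: r³s⁻¹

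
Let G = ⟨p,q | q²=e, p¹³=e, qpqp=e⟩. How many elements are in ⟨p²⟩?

|⟨p²⟩| equals the order of p². Compute successive powers until reaching e:
  (p²)¹ = p², (p²)² = p⁴, (p²)³ = p⁶, (p²)⁴ = p⁸, (p²)⁵ = p¹⁰, (p²)⁶ = p¹², (p²)⁷ = p, (p²)⁸ = p³, (p²)⁹ = p⁵, (p²)¹⁰ = p⁷, (p²)¹¹ = p⁹, (p²)¹² = p¹¹, (p²)¹³ = e.
The smallest positive k with (p²)ᵏ = e is 13, so |⟨p²⟩| = 13.

Answer: 13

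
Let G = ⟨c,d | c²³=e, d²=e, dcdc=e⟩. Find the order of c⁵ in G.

Compute successive powers until reaching e:
  (c⁵)¹ = c⁵, (c⁵)² = c¹⁰, (c⁵)³ = c¹⁵, (c⁵)⁴ = c²⁰, (c⁵)⁵ = c², (c⁵)⁶ = c⁷, (c⁵)⁷ = c¹², (c⁵)⁸ = c¹⁷, (c⁵)⁹ = c²², (c⁵)¹⁰ = c⁴, (c⁵)¹¹ = c⁹, (c⁵)¹² = c¹⁴, (c⁵)¹³ = c¹⁹, (c⁵)¹⁴ = c, (c⁵)¹⁵ = c⁶, (c⁵)¹⁶ = c¹¹, (c⁵)¹⁷ = c¹⁶, (c⁵)¹⁸ = c²¹, (c⁵)¹⁹ = c³, (c⁵)²⁰ = c⁸, (c⁵)²¹ = c¹³, (c⁵)²² = c¹⁸, (c⁵)²³ = e.
The smallest positive k with (c⁵)ᵏ = e is 23.

Answer: 23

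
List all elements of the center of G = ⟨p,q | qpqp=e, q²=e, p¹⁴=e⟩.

An element z ∈ Z(G) iff z commutes with every generator.
For example p⁷ is central: (p⁷)·p = p⁸ = p·(p⁷); (p⁷)·q = p⁷q = q·(p⁷).
Whereas p ∉ Z(G) since p·q = pq ≠ p¹³q = q·p.
Checking each of the 28 elements this way gives Z(G) = {e, p⁷}, of order 2.

Answer: {e, p⁷}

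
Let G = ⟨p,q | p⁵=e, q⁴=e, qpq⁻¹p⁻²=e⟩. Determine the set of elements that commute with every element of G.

An element z ∈ Z(G) iff z commutes with every generator.
For example e is central: e·p = p = p·e; e·q = q = q·e.
Whereas p ∉ Z(G) since p·q = pq ≠ p²q = q·p.
Checking each of the 20 elements this way gives Z(G) = {e}, of order 1.

Answer: {e}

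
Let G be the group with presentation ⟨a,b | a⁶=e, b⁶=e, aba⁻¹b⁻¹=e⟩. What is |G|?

Enumerate words in the generators, reducing via the relations: the distinct elements are
  {a, b, e, ab, a², a³, a⁴, a⁵, b², b³, b⁴, b⁵, ab², ab³, ab⁴, ab⁵, a²b, a³b, a⁴b, a⁵b, a²b², a²b³, a²b⁴, a²b⁵, a³b², a³b³, a³b⁴, a³b⁵, a⁴b², a⁴b³, a⁴b⁴, a⁴b⁵, a⁵b², a⁵b³, a⁵b⁴, a⁵b⁵}.
No further products give new elements, so |G| = 36.

Answer: 36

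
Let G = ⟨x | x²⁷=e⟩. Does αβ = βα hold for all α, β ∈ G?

G has a single generator, so G is cyclic and hence abelian.

Answer: Yes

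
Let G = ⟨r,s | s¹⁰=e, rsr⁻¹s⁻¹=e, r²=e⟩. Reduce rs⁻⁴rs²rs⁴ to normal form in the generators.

Multiply left to right, reducing at each step:
  r · s⁻⁴ = rs⁶
  (rs⁶) · r = s⁶
  (s⁶) · s² = s⁸
  (s⁸) · r = rs⁸
  (rs⁸) · s⁴ = rs²

Answer: rs²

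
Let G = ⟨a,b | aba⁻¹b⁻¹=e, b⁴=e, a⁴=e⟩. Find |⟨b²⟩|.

|⟨b²⟩| equals the order of b². Compute successive powers until reaching e:
  (b²)¹ = b², (b²)² = e.
The smallest positive k with (b²)ᵏ = e is 2, so |⟨b²⟩| = 2.

Answer: 2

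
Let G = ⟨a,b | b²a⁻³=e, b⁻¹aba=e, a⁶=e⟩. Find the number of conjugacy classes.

The conjugacy classes (representative and size) are:
  [e] (size 1), [a] (size 2), [a²] (size 2), [a³] (size 1), [ab⁻¹] (size 3), [a²b⁻¹] (size 3).
Class equation: 1 + 2 + 2 + 1 + 3 + 3 = 12 = |G|. So G has 6 conjugacy classes.

Answer: 6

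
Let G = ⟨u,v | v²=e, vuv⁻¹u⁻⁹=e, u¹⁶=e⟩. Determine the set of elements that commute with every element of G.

An element z ∈ Z(G) iff z commutes with every generator.
For example u² is central: (u²)·u = u³ = u·(u²); (u²)·v = u²v = v·(u²).
Whereas u ∉ Z(G) since u·v = uv ≠ u⁹v = v·u.
Checking each of the 32 elements this way gives Z(G) = {e, u², u⁴, u⁶, u⁸, u¹⁰, u¹², u¹⁴}, of order 8.

Answer: {e, u², u⁴, u⁶, u⁸, u¹⁰, u¹², u¹⁴}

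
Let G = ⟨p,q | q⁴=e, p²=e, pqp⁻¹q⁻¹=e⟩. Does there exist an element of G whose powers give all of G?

|G| = 8, but the maximum element order in G is 4 < 8. No single element generates all of G, so G is not cyclic.

Answer: No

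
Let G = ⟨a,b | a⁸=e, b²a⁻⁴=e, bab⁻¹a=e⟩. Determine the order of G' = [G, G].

G' = [G, G] is generated by all commutators. The generator-pair commutators are: [a, b] = a².
The subgroup they normally generate is {e, a², a⁴, a⁶}, of order 4.
Check: |G/G'| = 16/4 = 4 is the order of the abelianisation.

Answer: 4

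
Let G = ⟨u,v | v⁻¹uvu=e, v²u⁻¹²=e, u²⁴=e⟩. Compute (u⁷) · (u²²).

Compute (u⁷) · (u²²) by multiplying left to right and reducing via the relations at each step:
  (u⁷) · u²² = u⁵

Answer: u⁵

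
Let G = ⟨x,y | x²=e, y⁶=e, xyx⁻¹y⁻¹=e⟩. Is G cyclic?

|G| = 12, but the maximum element order in G is 6 < 12. No single element generates all of G, so G is not cyclic.

Answer: No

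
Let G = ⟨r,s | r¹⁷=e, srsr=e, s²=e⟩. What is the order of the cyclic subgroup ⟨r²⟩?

|⟨r²⟩| equals the order of r². Compute successive powers until reaching e:
  (r²)¹ = r², (r²)² = r⁴, (r²)³ = r⁶, (r²)⁴ = r⁸, (r²)⁵ = r¹⁰, (r²)⁶ = r¹², (r²)⁷ = r¹⁴, (r²)⁸ = r¹⁶, (r²)⁹ = r, (r²)¹⁰ = r³, (r²)¹¹ = r⁵, (r²)¹² = r⁷, (r²)¹³ = r⁹, (r²)¹⁴ = r¹¹, (r²)¹⁵ = r¹³, (r²)¹⁶ = r¹⁵, (r²)¹⁷ = e.
The smallest positive k with (r²)ᵏ = e is 17, so |⟨r²⟩| = 17.

Answer: 17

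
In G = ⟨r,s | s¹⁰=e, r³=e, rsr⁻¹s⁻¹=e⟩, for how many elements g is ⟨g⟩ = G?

G is cyclic of order 30. An element generates G iff its order is 30, and a cyclic group of order 30 has exactly φ(30) = 8 such elements.

Answer: 8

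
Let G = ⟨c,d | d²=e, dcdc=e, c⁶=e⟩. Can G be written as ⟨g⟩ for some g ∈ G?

Every cyclic group is abelian. But c·d = cd while d·c = c⁵d, so c·d ≠ d·c and G is not abelian. Hence G is not cyclic.

Answer: No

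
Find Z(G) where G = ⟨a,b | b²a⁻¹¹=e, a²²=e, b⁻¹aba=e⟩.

An element z ∈ Z(G) iff z commutes with every generator.
For example a¹¹ is central: (a¹¹)·a = a¹² = a·(a¹¹); (a¹¹)·b = b⁻¹ = b·(a¹¹).
Whereas a ∉ Z(G) since a·b = ab ≠ a¹⁰b⁻¹ = b·a.
Checking each of the 44 elements this way gives Z(G) = {e, a¹¹}, of order 2.

Answer: {e, a¹¹}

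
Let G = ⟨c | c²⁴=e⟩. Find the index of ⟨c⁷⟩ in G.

First find ord(c⁷) by computing successive powers:
  (c⁷)¹ = c⁷, (c⁷)² = c¹⁴, (c⁷)³ = c²¹, (c⁷)⁴ = c⁴, (c⁷)⁵ = c¹¹, (c⁷)⁶ = c¹⁸, (c⁷)⁷ = c, (c⁷)⁸ = c⁸, (c⁷)⁹ = c¹⁵, (c⁷)¹⁰ = c²², (c⁷)¹¹ = c⁵, (c⁷)¹² = c¹², (c⁷)¹³ = c¹⁹, (c⁷)¹⁴ = c², (c⁷)¹⁵ = c⁹, (c⁷)¹⁶ = c¹⁶, (c⁷)¹⁷ = c²³, (c⁷)¹⁸ = c⁶, (c⁷)¹⁹ = c¹³, (c⁷)²⁰ = c²⁰, (c⁷)²¹ = c³, (c⁷)²² = c¹⁰, (c⁷)²³ = c¹⁷, (c⁷)²⁴ = e.
So |⟨c⁷⟩| = ord(c⁷) = 24. With |G| = 24, by Lagrange [G : ⟨c⁷⟩] = 24/24 = 1.

Answer: 1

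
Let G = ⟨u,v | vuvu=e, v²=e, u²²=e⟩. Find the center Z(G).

An element z ∈ Z(G) iff z commutes with every generator.
For example u¹¹ is central: (u¹¹)·u = u¹² = u·(u¹¹); (u¹¹)·v = u¹¹v = v·(u¹¹).
Whereas u ∉ Z(G) since u·v = uv ≠ u²¹v = v·u.
Checking each of the 44 elements this way gives Z(G) = {e, u¹¹}, of order 2.

Answer: {e, u¹¹}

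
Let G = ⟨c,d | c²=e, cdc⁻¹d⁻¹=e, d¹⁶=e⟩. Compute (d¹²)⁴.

Compute successive powers of (d¹²), reducing at each step:
  (d¹²)²: (d¹²) · d¹² = d⁸
  (d¹²)³: (d⁸) · d¹² = d⁴
  (d¹²)⁴: (d⁴) · d¹² = e

Answer: e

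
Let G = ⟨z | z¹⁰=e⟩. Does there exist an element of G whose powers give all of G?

|G| = 10. The element z has order 10 (its powers give 10 distinct elements), so ⟨z⟩ = G and G is cyclic.

Answer: Yes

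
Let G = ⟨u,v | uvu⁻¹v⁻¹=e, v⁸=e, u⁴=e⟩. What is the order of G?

Enumerate words in the generators, reducing via the relations: the distinct elements are
  {e, u, v, uv, u², u³, v², v³, v⁴, v⁵, v⁶, v⁷, uv², uv³, uv⁴, uv⁵, uv⁶, uv⁷, u²v, u³v, u²v², u²v³, u²v⁴, u²v⁵, u²v⁶, u²v⁷, u³v², u³v³, u³v⁴, u³v⁵, u³v⁶, u³v⁷}.
No further products give new elements, so |G| = 32.

Answer: 32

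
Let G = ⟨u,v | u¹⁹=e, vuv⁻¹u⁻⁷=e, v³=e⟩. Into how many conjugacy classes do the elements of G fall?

The conjugacy classes (representative and size) are:
  [e] (size 1), [u¹¹] (size 3), [u¹⁴] (size 3), [u⁶] (size 3), [u¹⁷] (size 3), [u¹²] (size 3), [u¹⁰] (size 3), [u²v] (size 19), [u¹⁸v²] (size 19).
Class equation: 1 + 3 + 3 + 3 + 3 + 3 + 3 + 19 + 19 = 57 = |G|. So G has 9 conjugacy classes.

Answer: 9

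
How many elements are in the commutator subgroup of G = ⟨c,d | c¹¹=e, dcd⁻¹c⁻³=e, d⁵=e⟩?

G' = [G, G] is generated by all commutators. The generator-pair commutators are: [c, d] = c⁹.
The subgroup they normally generate is {e, c, c², c³, c⁴, c⁵, c⁶, c⁷, c⁸, c⁹, c¹⁰}, of order 11.
Check: |G/G'| = 55/11 = 5 is the order of the abelianisation.

Answer: 11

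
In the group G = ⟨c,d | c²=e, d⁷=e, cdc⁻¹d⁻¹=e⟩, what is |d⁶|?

Compute successive powers until reaching e:
  (d⁶)¹ = d⁶, (d⁶)² = d⁵, (d⁶)³ = d⁴, (d⁶)⁴ = d³, (d⁶)⁵ = d², (d⁶)⁶ = d, (d⁶)⁷ = e.
The smallest positive k with (d⁶)ᵏ = e is 7.

Answer: 7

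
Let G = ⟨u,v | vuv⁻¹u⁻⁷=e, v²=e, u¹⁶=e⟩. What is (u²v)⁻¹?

The order of (u²v) is 2 (smallest k with (u²v)ᵏ = e), so (u²v)⁻¹ = (u²v)¹ = u²v.
Check: (u²v) · (u²v) → (u²v) · u² = v;   v · v = e, giving e as required.

Answer: u²v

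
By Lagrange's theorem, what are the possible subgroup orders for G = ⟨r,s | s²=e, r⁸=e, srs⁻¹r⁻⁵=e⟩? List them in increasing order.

|G| = 16 = 2⁴. By Lagrange's theorem the order of any subgroup divides 16; the divisors of 16 are 1, 2, 4, 8, 16.

Answer: 1, 2, 4, 8, 16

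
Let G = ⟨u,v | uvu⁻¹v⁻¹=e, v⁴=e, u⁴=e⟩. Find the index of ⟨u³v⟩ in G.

First find ord(u³v) by computing successive powers:
  (u³v)¹ = u³v, (u³v)² = u²v², (u³v)³ = uv³, (u³v)⁴ = e.
So |⟨u³v⟩| = ord(u³v) = 4. With |G| = 16, by Lagrange [G : ⟨u³v⟩] = 16/4 = 4.

Answer: 4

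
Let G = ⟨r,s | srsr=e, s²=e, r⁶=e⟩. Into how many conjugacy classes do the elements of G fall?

The conjugacy classes (representative and size) are:
  [e] (size 1), [r⁵] (size 2), [r⁴] (size 2), [r³] (size 1), [s] (size 3), [r³s] (size 3).
Class equation: 1 + 2 + 2 + 1 + 3 + 3 = 12 = |G|. So G has 6 conjugacy classes.

Answer: 6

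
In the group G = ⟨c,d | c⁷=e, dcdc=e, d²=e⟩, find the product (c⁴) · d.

Compute (c⁴) · d by multiplying left to right and reducing via the relations at each step:
  (c⁴) · d = c⁴d

Answer: c⁴d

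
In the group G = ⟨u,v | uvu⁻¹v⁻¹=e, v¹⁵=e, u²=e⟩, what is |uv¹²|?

Compute successive powers until reaching e:
  (uv¹²)¹ = uv¹², (uv¹²)² = v⁹, (uv¹²)³ = uv⁶, (uv¹²)⁴ = v³, (uv¹²)⁵ = u, (uv¹²)⁶ = v¹², (uv¹²)⁷ = uv⁹, (uv¹²)⁸ = v⁶, (uv¹²)⁹ = uv³, (uv¹²)¹⁰ = e.
The smallest positive k with (uv¹²)ᵏ = e is 10.

Answer: 10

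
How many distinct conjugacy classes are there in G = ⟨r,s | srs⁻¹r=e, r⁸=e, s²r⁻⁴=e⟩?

The conjugacy classes (representative and size) are:
  [e] (size 1), [r⁷] (size 2), [r²] (size 2), [r⁵] (size 2), [r⁴] (size 1), [r²s⁻¹] (size 4), [r³s] (size 4).
Class equation: 1 + 2 + 2 + 2 + 1 + 4 + 4 = 16 = |G|. So G has 7 conjugacy classes.

Answer: 7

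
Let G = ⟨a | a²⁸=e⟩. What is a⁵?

Compute successive powers of a, reducing at each step:
  a²: a · a = a²
  a³: (a²) · a = a³
  a⁴: (a³) · a = a⁴
  a⁵: (a⁴) · a = a⁵

Answer: a⁵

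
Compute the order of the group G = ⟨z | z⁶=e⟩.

G is generated by a single element, so G is cyclic. The relator gives z⁶ = e and no smaller power is forced to be e, so the 6 powers {e, z, z², z³, z⁴, z⁵} are distinct. Hence |G| = 6.

Answer: 6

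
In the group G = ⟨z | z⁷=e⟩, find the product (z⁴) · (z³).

Compute (z⁴) · (z³) by multiplying left to right and reducing via the relations at each step:
  (z⁴) · z³ = e

Answer: e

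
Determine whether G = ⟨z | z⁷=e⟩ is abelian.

G has a single generator, so G is cyclic and hence abelian.

Answer: Yes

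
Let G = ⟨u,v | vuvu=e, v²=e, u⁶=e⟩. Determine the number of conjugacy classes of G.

The conjugacy classes (representative and size) are:
  [e] (size 1), [u⁵] (size 2), [u⁴] (size 2), [u³] (size 1), [v] (size 3), [u³v] (size 3).
Class equation: 1 + 2 + 2 + 1 + 3 + 3 = 12 = |G|. So G has 6 conjugacy classes.

Answer: 6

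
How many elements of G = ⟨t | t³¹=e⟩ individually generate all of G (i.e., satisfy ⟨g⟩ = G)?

G is cyclic of order 31. An element generates G iff its order is 31, and a cyclic group of order 31 has exactly φ(31) = 30 such elements.

Answer: 30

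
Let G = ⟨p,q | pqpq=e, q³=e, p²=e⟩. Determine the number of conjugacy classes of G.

The conjugacy classes (representative and size) are:
  [e] (size 1), [pq²] (size 3), [q²] (size 2).
Class equation: 1 + 3 + 2 = 6 = |G|. So G has 3 conjugacy classes.

Answer: 3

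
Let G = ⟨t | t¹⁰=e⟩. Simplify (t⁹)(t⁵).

Compute (t⁹) · (t⁵) by multiplying left to right and reducing via the relations at each step:
  (t⁹) · t⁵ = t⁴

Answer: t⁴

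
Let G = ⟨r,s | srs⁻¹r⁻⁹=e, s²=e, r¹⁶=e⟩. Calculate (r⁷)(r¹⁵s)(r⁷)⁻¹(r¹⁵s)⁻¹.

[(r⁷), (r¹⁵s)] = (r⁷)·(r¹⁵s)·(r⁷)⁻¹·(r¹⁵s)⁻¹.
  (r⁷) · (r¹⁵s) = r⁶s
  (r⁶s) · (r⁹) = r⁷s
  (r⁷s) · (r⁹s) = r⁸

Answer: r⁸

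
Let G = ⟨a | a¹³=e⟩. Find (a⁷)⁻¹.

The order of (a⁷) is 13 (smallest k with (a⁷)ᵏ = e), so (a⁷)⁻¹ = (a⁷)¹² = a⁶.
Check: (a⁷) · (a⁶) → (a⁷) · a⁶ = e, giving e as required.

Answer: a⁶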